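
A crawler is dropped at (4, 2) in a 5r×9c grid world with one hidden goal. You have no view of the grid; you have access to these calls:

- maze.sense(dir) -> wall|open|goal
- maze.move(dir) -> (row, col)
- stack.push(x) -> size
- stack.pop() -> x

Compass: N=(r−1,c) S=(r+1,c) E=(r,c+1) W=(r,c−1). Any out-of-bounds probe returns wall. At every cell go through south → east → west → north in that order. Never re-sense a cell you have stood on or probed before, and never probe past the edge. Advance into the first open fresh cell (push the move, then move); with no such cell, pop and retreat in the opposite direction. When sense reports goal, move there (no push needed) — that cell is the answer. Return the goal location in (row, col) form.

I use maze.sense using dir→east, — result: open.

Invoking stack.push using x→east, — result: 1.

Calling maze.move using dir→east, yielding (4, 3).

Next I call maze.sense using dir→east, and see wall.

Using maze.sense using dir→north, → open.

Calling stack.push using x→north, and observe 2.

Invoking maze.move using dir→north, → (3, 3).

Next I call maze.sense using dir→east, giving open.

Now I run stack.push using x→east, and see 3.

I use maze.move using dir→east, which returns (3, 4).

Invoking maze.sense using dir→east, and observe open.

Then stack.push using x→east, : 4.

I use maze.move using dir→east, — result: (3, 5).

Using maze.sense using dir→south, — result: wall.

Next I call maze.sense using dir→east, and get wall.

Then maze.sense using dir→north, which returns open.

Now I run stack.push using x→north, → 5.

I try maze.move using dir→north, → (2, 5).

Using maze.sense using dir→east, : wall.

I run maze.sense using dir→west, and see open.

Now I run stack.push using x→west, and observe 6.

I run maze.move using dir→west, : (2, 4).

Now I run maze.sense using dir→west, → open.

Then stack.push using x→west, giving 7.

Invoking maze.move using dir→west, yielding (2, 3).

Invoking maze.sense using dir→west, and get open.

I run stack.push using x→west, and see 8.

I try maze.move using dir→west, and see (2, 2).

I invoke maze.sense using dir→south, : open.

Now I run stack.push using x→south, and see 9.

Then maze.move using dir→south, → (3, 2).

I run maze.sense using dir→west, and get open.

I run stack.push using x→west, — result: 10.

Invoking maze.move using dir→west, and see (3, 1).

Now I run maze.sense using dir→south, : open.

Invoking stack.push using x→south, : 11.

Calling maze.move using dir→south, : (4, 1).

Then maze.sense using dir→west, yielding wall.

Next I call stack.pop, and see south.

I try maze.move using dir→north, → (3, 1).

Using maze.sense using dir→west, which returns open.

Calling stack.push using x→west, which returns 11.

Using maze.move using dir→west, giving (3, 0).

Then maze.sense using dir→north, : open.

Using stack.push using x→north, yielding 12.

I run maze.move using dir→north, and get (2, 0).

Invoking maze.sense using dir→east, and observe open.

I use stack.push using x→east, and see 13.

I run maze.move using dir→east, giving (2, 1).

Now I run maze.sense using dir→north, yielding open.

Then stack.push using x→north, giving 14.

Then maze.move using dir→north, which returns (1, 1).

Now I run maze.sense using dir→east, and observe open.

Invoking stack.push using x→east, and observe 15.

Using maze.move using dir→east, — result: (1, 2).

I run maze.sense using dir→east, yielding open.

I try stack.push using x→east, giving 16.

Then maze.move using dir→east, and observe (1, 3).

I invoke maze.sense using dir→east, → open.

Next I call stack.push using x→east, which returns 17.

Now I run maze.move using dir→east, which returns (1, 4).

Then maze.sense using dir→east, and observe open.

I use stack.push using x→east, giving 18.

Now I run maze.move using dir→east, yielding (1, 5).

Then maze.sense using dir→east, and see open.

I invoke stack.push using x→east, which returns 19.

I invoke maze.move using dir→east, → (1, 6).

I call maze.sense using dir→east, — result: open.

Then stack.push using x→east, — result: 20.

I run maze.move using dir→east, and observe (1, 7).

Using maze.sense using dir→south, : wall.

I try maze.sense using dir→east, → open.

Then stack.push using x→east, which returns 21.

I use maze.move using dir→east, — result: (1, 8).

I call maze.sense using dir→south, — result: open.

Now I run stack.push using x→south, and observe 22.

Calling maze.move using dir→south, yielding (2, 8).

I invoke maze.sense using dir→south, → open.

I call stack.push using x→south, and observe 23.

Now I run maze.move using dir→south, and get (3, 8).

Using maze.sense using dir→south, which returns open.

I invoke stack.push using x→south, giving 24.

I try maze.move using dir→south, — result: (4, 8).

I run maze.sense using dir→west, — result: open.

I call stack.push using x→west, and see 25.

Then maze.move using dir→west, : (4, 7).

I use maze.sense using dir→west, and get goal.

Next I call maze.move using dir→west, yielding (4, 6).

Answer: (4, 6)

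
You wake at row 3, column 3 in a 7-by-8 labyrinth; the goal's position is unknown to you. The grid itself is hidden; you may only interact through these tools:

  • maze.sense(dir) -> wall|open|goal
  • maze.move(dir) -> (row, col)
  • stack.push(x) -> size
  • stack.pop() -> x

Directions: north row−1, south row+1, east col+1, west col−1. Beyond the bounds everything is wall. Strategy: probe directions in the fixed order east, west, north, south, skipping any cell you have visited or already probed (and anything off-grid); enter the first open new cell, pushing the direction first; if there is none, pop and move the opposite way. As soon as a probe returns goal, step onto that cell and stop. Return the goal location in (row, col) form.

Do: maze.sense[dir=east]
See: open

Do: stack.push[x=east]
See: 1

Do: maze.move[dir=east]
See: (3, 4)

Do: maze.sense[dir=east]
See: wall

Do: maze.sense[dir=north]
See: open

Do: stack.push[x=north]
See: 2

Do: maze.move[dir=north]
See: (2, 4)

Do: maze.sense[dir=east]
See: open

Do: stack.push[x=east]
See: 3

Do: maze.move[dir=east]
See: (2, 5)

Do: maze.sense[dir=east]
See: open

Do: stack.push[x=east]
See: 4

Do: maze.move[dir=east]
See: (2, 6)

Do: maze.sense[dir=east]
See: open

Do: stack.push[x=east]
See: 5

Do: maze.move[dir=east]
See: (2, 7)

Do: maze.sense[dir=north]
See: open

Do: stack.push[x=north]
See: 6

Do: maze.move[dir=north]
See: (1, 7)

Do: maze.sense[dir=west]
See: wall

Do: maze.sense[dir=north]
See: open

Do: stack.push[x=north]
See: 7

Do: maze.move[dir=north]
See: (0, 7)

Do: maze.sense[dir=west]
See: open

Do: stack.push[x=west]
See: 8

Do: maze.move[dir=west]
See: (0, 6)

Do: maze.sense[dir=west]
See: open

Do: stack.push[x=west]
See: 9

Do: maze.move[dir=west]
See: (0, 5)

Do: maze.sense[dir=west]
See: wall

Do: maze.sense[dir=south]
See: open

Do: stack.push[x=south]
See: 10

Do: maze.move[dir=south]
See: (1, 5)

Do: maze.sense[dir=west]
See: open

Do: stack.push[x=west]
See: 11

Do: maze.move[dir=west]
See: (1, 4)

Do: maze.sense[dir=west]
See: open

Do: stack.push[x=west]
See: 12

Do: maze.move[dir=west]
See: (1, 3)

Do: maze.sense[dir=west]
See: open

Do: stack.push[x=west]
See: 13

Do: maze.move[dir=west]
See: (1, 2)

Do: maze.sense[dir=west]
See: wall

Do: maze.sense[dir=north]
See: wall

Do: maze.sense[dir=south]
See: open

Do: stack.push[x=south]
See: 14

Do: maze.move[dir=south]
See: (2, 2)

Do: maze.sense[dir=east]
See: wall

Do: maze.sense[dir=west]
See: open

Do: stack.push[x=west]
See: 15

Do: maze.move[dir=west]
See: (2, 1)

Do: maze.sense[dir=west]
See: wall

Do: maze.sense[dir=south]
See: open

Do: stack.push[x=south]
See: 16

Do: maze.move[dir=south]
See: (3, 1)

Do: maze.sense[dir=east]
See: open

Do: stack.push[x=east]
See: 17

Do: maze.move[dir=east]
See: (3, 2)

Do: maze.sense[dir=south]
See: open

Do: stack.push[x=south]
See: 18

Do: maze.move[dir=south]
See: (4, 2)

Do: maze.sense[dir=east]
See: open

Do: stack.push[x=east]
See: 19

Do: maze.move[dir=east]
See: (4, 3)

Do: maze.sense[dir=east]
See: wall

Do: maze.sense[dir=south]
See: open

Do: stack.push[x=south]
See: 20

Do: maze.move[dir=south]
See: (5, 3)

Do: maze.sense[dir=east]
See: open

Do: stack.push[x=east]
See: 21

Do: maze.move[dir=east]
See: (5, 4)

Do: maze.sense[dir=east]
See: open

Do: stack.push[x=east]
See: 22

Do: maze.move[dir=east]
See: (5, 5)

Do: maze.sense[dir=east]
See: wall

Do: maze.sense[dir=north]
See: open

Do: stack.push[x=north]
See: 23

Do: maze.move[dir=north]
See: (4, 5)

Do: maze.sense[dir=east]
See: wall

Do: stack.pop[]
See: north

Do: maze.move[dir=south]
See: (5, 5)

Do: maze.sense[dir=south]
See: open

Do: stack.push[x=south]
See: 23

Do: maze.move[dir=south]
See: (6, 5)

Do: maze.sense[dir=east]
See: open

Do: stack.push[x=east]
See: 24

Do: maze.move[dir=east]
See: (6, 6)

Do: maze.sense[dir=east]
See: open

Do: stack.push[x=east]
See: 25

Do: maze.move[dir=east]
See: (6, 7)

Do: maze.sense[dir=north]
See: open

Do: stack.push[x=north]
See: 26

Do: maze.move[dir=north]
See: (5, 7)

Do: maze.sense[dir=north]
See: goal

Do: maze.move[dir=north]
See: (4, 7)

Answer: (4, 7)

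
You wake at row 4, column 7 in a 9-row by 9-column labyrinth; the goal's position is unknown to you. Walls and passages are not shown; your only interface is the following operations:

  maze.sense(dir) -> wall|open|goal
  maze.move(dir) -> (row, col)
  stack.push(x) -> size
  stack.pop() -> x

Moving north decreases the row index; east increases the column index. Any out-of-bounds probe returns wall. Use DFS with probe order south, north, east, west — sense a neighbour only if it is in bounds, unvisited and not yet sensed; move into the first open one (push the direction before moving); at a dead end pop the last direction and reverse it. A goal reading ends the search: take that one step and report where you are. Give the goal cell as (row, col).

-> maze.sense(south)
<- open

-> stack.push(south)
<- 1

-> maze.move(south)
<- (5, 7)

-> maze.sense(south)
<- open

-> stack.push(south)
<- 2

-> maze.move(south)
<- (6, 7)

-> maze.sense(south)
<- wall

-> maze.sense(east)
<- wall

-> maze.sense(west)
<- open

-> stack.push(west)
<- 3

-> maze.move(west)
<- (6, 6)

-> maze.sense(south)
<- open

-> stack.push(south)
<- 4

-> maze.move(south)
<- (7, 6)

-> maze.sense(south)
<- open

-> stack.push(south)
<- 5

-> maze.move(south)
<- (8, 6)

-> maze.sense(east)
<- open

-> stack.push(east)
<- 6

-> maze.move(east)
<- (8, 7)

-> maze.sense(east)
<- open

-> stack.push(east)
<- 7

-> maze.move(east)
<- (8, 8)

-> maze.sense(north)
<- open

-> stack.push(north)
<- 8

-> maze.move(north)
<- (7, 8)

-> stack.pop()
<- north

-> maze.move(south)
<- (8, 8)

-> stack.pop()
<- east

-> maze.move(west)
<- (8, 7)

-> stack.pop()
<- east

-> maze.move(west)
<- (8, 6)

-> maze.sense(west)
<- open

-> stack.push(west)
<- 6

-> maze.move(west)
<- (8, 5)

-> maze.sense(north)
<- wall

-> maze.sense(west)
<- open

-> stack.push(west)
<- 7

-> maze.move(west)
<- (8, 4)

-> maze.sense(north)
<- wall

-> maze.sense(west)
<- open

-> stack.push(west)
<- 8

-> maze.move(west)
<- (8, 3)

-> maze.sense(north)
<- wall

-> maze.sense(west)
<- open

-> stack.push(west)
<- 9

-> maze.move(west)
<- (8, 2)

-> maze.sense(north)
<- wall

-> maze.sense(west)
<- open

-> stack.push(west)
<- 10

-> maze.move(west)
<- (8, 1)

-> maze.sense(north)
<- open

-> stack.push(north)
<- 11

-> maze.move(north)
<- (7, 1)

-> maze.sense(north)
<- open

-> stack.push(north)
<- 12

-> maze.move(north)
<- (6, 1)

-> maze.sense(north)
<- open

-> stack.push(north)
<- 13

-> maze.move(north)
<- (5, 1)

-> maze.sense(north)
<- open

-> stack.push(north)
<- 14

-> maze.move(north)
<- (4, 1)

-> maze.sense(north)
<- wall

-> maze.sense(east)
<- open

-> stack.push(east)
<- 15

-> maze.move(east)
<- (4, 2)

-> maze.sense(south)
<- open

-> stack.push(south)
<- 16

-> maze.move(south)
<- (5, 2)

-> maze.sense(south)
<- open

-> stack.push(south)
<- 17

-> maze.move(south)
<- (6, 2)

-> maze.sense(east)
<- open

-> stack.push(east)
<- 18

-> maze.move(east)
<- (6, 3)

-> maze.sense(north)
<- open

-> stack.push(north)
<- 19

-> maze.move(north)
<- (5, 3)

-> maze.sense(north)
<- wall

-> maze.sense(east)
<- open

-> stack.push(east)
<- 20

-> maze.move(east)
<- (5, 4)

-> maze.sense(south)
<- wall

-> maze.sense(north)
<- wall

-> maze.sense(east)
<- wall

-> stack.pop()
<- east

-> maze.move(west)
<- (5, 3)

-> stack.pop()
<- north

-> maze.move(south)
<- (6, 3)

-> stack.pop()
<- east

-> maze.move(west)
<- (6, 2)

-> stack.pop()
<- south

-> maze.move(north)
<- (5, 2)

-> stack.pop()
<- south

-> maze.move(north)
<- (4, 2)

-> maze.sense(north)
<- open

-> stack.push(north)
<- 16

-> maze.move(north)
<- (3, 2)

-> maze.sense(north)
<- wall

-> maze.sense(east)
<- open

-> stack.push(east)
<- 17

-> maze.move(east)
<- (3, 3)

-> maze.sense(north)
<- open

-> stack.push(north)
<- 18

-> maze.move(north)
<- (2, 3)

-> maze.sense(north)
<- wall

-> maze.sense(east)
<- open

-> stack.push(east)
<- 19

-> maze.move(east)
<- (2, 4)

-> maze.sense(south)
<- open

-> stack.push(south)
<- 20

-> maze.move(south)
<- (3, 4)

-> maze.sense(east)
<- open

-> stack.push(east)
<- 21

-> maze.move(east)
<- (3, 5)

-> maze.sense(south)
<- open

-> stack.push(south)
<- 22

-> maze.move(south)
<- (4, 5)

-> maze.sense(east)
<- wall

-> stack.pop()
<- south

-> maze.move(north)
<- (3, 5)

-> maze.sense(north)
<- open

-> stack.push(north)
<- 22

-> maze.move(north)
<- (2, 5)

-> maze.sense(north)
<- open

-> stack.push(north)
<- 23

-> maze.move(north)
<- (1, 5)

-> maze.sense(north)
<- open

-> stack.push(north)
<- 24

-> maze.move(north)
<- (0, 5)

-> maze.sense(east)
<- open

-> stack.push(east)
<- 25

-> maze.move(east)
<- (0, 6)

-> maze.sense(south)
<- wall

-> maze.sense(east)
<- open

-> stack.push(east)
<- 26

-> maze.move(east)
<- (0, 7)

-> maze.sense(south)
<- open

-> stack.push(south)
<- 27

-> maze.move(south)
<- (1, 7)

-> maze.sense(south)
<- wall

-> maze.sense(east)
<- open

-> stack.push(east)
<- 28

-> maze.move(east)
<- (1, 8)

-> maze.sense(south)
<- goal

-> maze.move(south)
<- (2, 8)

Answer: (2, 8)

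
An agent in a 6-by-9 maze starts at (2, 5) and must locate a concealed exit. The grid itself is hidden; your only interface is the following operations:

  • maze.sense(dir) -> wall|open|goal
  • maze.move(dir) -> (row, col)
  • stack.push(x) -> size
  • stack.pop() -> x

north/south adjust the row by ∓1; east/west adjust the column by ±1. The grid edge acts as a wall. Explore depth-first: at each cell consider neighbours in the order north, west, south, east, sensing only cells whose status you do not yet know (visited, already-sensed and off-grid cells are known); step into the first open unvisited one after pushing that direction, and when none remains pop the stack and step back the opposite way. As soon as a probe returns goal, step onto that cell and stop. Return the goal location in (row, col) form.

→ sense(north)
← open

→ push(north)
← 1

→ move(north)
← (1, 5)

→ sense(north)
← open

→ push(north)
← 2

→ move(north)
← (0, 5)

→ sense(west)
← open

→ push(west)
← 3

→ move(west)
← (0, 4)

→ sense(west)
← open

→ push(west)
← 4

→ move(west)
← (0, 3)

→ sense(west)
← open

→ push(west)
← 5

→ move(west)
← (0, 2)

→ sense(west)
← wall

→ sense(south)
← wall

→ pop()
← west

→ move(east)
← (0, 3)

→ sense(south)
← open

→ push(south)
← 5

→ move(south)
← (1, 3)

→ sense(south)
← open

→ push(south)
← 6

→ move(south)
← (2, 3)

→ sense(west)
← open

→ push(west)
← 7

→ move(west)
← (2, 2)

→ sense(west)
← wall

→ sense(south)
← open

→ push(south)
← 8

→ move(south)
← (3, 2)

→ sense(west)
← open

→ push(west)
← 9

→ move(west)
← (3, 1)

→ sense(west)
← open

→ push(west)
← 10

→ move(west)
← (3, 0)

→ sense(north)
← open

→ push(north)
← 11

→ move(north)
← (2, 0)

→ sense(north)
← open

→ push(north)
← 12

→ move(north)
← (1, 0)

→ sense(north)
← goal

→ move(north)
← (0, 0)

Answer: (0, 0)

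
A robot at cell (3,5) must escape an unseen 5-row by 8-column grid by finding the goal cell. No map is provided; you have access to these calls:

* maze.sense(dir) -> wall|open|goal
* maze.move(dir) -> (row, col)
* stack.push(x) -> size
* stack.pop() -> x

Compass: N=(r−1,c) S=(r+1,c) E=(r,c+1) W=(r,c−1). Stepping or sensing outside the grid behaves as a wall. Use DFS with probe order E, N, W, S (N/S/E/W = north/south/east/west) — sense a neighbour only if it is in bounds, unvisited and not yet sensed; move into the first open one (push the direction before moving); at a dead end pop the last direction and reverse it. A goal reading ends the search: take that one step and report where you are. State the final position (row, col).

→ maze.sense(dir=east)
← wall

→ maze.sense(dir=north)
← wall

→ maze.sense(dir=west)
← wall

→ maze.sense(dir=south)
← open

→ stack.push(x=south)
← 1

→ maze.move(dir=south)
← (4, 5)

→ maze.sense(dir=east)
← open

→ stack.push(x=east)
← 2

→ maze.move(dir=east)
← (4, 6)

→ maze.sense(dir=east)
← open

→ stack.push(x=east)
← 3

→ maze.move(dir=east)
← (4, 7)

→ maze.sense(dir=north)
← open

→ stack.push(x=north)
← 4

→ maze.move(dir=north)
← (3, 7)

→ maze.sense(dir=north)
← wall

→ stack.pop()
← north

→ maze.move(dir=south)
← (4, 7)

→ stack.pop()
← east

→ maze.move(dir=west)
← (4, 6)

→ stack.pop()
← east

→ maze.move(dir=west)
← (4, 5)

→ maze.sense(dir=west)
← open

→ stack.push(x=west)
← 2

→ maze.move(dir=west)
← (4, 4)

→ maze.sense(dir=west)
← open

→ stack.push(x=west)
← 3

→ maze.move(dir=west)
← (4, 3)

→ maze.sense(dir=north)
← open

→ stack.push(x=north)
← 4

→ maze.move(dir=north)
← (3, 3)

→ maze.sense(dir=north)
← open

→ stack.push(x=north)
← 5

→ maze.move(dir=north)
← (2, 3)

→ maze.sense(dir=east)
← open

→ stack.push(x=east)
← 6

→ maze.move(dir=east)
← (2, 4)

→ maze.sense(dir=north)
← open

→ stack.push(x=north)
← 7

→ maze.move(dir=north)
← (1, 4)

→ maze.sense(dir=east)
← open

→ stack.push(x=east)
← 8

→ maze.move(dir=east)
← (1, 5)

→ maze.sense(dir=east)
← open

→ stack.push(x=east)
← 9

→ maze.move(dir=east)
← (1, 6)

→ maze.sense(dir=east)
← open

→ stack.push(x=east)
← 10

→ maze.move(dir=east)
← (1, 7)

→ maze.sense(dir=north)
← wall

→ stack.pop()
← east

→ maze.move(dir=west)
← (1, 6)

→ maze.sense(dir=north)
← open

→ stack.push(x=north)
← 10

→ maze.move(dir=north)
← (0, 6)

→ maze.sense(dir=west)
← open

→ stack.push(x=west)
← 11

→ maze.move(dir=west)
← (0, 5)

→ maze.sense(dir=west)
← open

→ stack.push(x=west)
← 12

→ maze.move(dir=west)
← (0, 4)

→ maze.sense(dir=west)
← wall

→ stack.pop()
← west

→ maze.move(dir=east)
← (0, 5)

→ stack.pop()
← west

→ maze.move(dir=east)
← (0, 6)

→ stack.pop()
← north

→ maze.move(dir=south)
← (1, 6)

→ maze.sense(dir=south)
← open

→ stack.push(x=south)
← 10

→ maze.move(dir=south)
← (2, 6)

→ stack.pop()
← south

→ maze.move(dir=north)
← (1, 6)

→ stack.pop()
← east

→ maze.move(dir=west)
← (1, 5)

→ stack.pop()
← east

→ maze.move(dir=west)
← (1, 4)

→ maze.sense(dir=west)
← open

→ stack.push(x=west)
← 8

→ maze.move(dir=west)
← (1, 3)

→ maze.sense(dir=west)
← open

→ stack.push(x=west)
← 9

→ maze.move(dir=west)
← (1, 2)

→ maze.sense(dir=north)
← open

→ stack.push(x=north)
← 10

→ maze.move(dir=north)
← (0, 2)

→ maze.sense(dir=west)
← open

→ stack.push(x=west)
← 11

→ maze.move(dir=west)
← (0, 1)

→ maze.sense(dir=west)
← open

→ stack.push(x=west)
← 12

→ maze.move(dir=west)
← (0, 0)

→ maze.sense(dir=south)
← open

→ stack.push(x=south)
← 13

→ maze.move(dir=south)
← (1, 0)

→ maze.sense(dir=east)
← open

→ stack.push(x=east)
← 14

→ maze.move(dir=east)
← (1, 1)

→ maze.sense(dir=south)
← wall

→ stack.pop()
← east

→ maze.move(dir=west)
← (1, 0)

→ maze.sense(dir=south)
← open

→ stack.push(x=south)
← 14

→ maze.move(dir=south)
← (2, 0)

→ maze.sense(dir=south)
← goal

→ maze.move(dir=south)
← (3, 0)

Answer: (3, 0)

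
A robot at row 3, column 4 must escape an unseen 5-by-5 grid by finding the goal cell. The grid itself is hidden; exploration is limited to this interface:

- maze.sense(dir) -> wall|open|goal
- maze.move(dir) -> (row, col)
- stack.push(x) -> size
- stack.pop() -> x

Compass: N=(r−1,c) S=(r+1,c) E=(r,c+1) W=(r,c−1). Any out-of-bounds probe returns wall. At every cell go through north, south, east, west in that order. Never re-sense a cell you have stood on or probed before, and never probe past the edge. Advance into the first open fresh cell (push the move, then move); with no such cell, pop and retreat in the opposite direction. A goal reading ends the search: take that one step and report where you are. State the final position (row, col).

Do: sense[dir='north']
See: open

Do: push[x='north']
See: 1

Do: move[dir='north']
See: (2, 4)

Do: sense[dir='north']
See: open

Do: push[x='north']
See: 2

Do: move[dir='north']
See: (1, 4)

Do: sense[dir='north']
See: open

Do: push[x='north']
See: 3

Do: move[dir='north']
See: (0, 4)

Do: sense[dir='west']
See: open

Do: push[x='west']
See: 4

Do: move[dir='west']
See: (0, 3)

Do: sense[dir='south']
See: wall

Do: sense[dir='west']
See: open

Do: push[x='west']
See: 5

Do: move[dir='west']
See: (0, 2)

Do: sense[dir='south']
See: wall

Do: sense[dir='west']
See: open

Do: push[x='west']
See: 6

Do: move[dir='west']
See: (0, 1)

Do: sense[dir='south']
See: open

Do: push[x='south']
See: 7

Do: move[dir='south']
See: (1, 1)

Do: sense[dir='south']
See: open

Do: push[x='south']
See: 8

Do: move[dir='south']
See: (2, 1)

Do: sense[dir='south']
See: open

Do: push[x='south']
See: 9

Do: move[dir='south']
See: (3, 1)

Do: sense[dir='south']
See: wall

Do: sense[dir='east']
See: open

Do: push[x='east']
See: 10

Do: move[dir='east']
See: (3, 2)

Do: sense[dir='north']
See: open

Do: push[x='north']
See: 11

Do: move[dir='north']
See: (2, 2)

Do: sense[dir='east']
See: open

Do: push[x='east']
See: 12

Do: move[dir='east']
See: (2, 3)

Do: sense[dir='south']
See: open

Do: push[x='south']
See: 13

Do: move[dir='south']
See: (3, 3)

Do: sense[dir='south']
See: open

Do: push[x='south']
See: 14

Do: move[dir='south']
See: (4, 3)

Do: sense[dir='east']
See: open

Do: push[x='east']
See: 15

Do: move[dir='east']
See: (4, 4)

Do: pop[]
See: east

Do: move[dir='west']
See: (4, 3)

Do: sense[dir='west']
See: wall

Do: pop[]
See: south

Do: move[dir='north']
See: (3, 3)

Do: pop[]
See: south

Do: move[dir='north']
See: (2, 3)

Do: pop[]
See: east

Do: move[dir='west']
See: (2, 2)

Do: pop[]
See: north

Do: move[dir='south']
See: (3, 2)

Do: pop[]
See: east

Do: move[dir='west']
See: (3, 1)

Do: sense[dir='west']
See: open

Do: push[x='west']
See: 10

Do: move[dir='west']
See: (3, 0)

Do: sense[dir='north']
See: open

Do: push[x='north']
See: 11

Do: move[dir='north']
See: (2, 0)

Do: sense[dir='north']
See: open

Do: push[x='north']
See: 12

Do: move[dir='north']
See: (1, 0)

Do: sense[dir='north']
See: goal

Do: move[dir='north']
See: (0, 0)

Answer: (0, 0)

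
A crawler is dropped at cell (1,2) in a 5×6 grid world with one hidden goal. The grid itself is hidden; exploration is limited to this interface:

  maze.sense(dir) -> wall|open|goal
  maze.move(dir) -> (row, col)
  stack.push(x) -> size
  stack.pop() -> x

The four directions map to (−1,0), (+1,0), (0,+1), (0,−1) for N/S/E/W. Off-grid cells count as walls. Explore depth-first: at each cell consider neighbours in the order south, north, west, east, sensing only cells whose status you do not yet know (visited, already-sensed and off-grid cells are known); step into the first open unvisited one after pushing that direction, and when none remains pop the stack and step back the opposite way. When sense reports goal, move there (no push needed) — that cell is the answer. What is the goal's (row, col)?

! sense(dir=south) => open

! push(x=south) => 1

! move(dir=south) => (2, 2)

! sense(dir=south) => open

! push(x=south) => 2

! move(dir=south) => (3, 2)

! sense(dir=south) => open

! push(x=south) => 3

! move(dir=south) => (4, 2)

! sense(dir=west) => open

! push(x=west) => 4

! move(dir=west) => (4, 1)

! sense(dir=north) => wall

! sense(dir=west) => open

! push(x=west) => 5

! move(dir=west) => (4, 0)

! sense(dir=north) => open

! push(x=north) => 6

! move(dir=north) => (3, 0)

! sense(dir=north) => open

! push(x=north) => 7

! move(dir=north) => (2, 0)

! sense(dir=north) => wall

! sense(dir=east) => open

! push(x=east) => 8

! move(dir=east) => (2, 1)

! sense(dir=north) => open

! push(x=north) => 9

! move(dir=north) => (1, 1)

! sense(dir=north) => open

! push(x=north) => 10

! move(dir=north) => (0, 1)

! sense(dir=west) => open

! push(x=west) => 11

! move(dir=west) => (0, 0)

! pop() => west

! move(dir=east) => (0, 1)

! sense(dir=east) => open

! push(x=east) => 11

! move(dir=east) => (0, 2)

! sense(dir=east) => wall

! pop() => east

! move(dir=west) => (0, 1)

! pop() => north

! move(dir=south) => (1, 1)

! pop() => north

! move(dir=south) => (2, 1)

! pop() => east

! move(dir=west) => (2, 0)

! pop() => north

! move(dir=south) => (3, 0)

! pop() => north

! move(dir=south) => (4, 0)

! pop() => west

! move(dir=east) => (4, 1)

! pop() => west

! move(dir=east) => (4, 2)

! sense(dir=east) => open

! push(x=east) => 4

! move(dir=east) => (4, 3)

! sense(dir=north) => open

! push(x=north) => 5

! move(dir=north) => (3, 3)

! sense(dir=north) => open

! push(x=north) => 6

! move(dir=north) => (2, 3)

! sense(dir=north) => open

! push(x=north) => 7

! move(dir=north) => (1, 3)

! sense(dir=east) => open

! push(x=east) => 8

! move(dir=east) => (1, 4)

! sense(dir=south) => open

! push(x=south) => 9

! move(dir=south) => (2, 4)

! sense(dir=south) => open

! push(x=south) => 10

! move(dir=south) => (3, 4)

! sense(dir=south) => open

! push(x=south) => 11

! move(dir=south) => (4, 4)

! sense(dir=east) => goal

! move(dir=east) => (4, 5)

Answer: (4, 5)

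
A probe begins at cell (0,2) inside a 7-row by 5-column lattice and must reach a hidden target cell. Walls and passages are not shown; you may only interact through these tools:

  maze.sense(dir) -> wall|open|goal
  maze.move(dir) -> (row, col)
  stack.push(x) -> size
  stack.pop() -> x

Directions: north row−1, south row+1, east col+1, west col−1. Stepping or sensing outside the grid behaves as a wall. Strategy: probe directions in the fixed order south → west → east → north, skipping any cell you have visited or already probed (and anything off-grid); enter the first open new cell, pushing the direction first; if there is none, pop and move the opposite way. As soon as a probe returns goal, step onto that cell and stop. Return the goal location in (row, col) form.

;; sense(south) -> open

;; push(south) -> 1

;; move(south) -> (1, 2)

;; sense(south) -> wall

;; sense(west) -> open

;; push(west) -> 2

;; move(west) -> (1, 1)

;; sense(south) -> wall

;; sense(west) -> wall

;; sense(north) -> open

;; push(north) -> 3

;; move(north) -> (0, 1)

;; sense(west) -> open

;; push(west) -> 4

;; move(west) -> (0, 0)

;; pop() -> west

;; move(east) -> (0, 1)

;; pop() -> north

;; move(south) -> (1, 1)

;; pop() -> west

;; move(east) -> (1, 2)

;; sense(east) -> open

;; push(east) -> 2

;; move(east) -> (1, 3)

;; sense(south) -> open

;; push(south) -> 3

;; move(south) -> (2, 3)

;; sense(south) -> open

;; push(south) -> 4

;; move(south) -> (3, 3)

;; sense(south) -> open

;; push(south) -> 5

;; move(south) -> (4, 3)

;; sense(south) -> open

;; push(south) -> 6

;; move(south) -> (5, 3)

;; sense(south) -> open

;; push(south) -> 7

;; move(south) -> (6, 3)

;; sense(west) -> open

;; push(west) -> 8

;; move(west) -> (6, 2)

;; sense(west) -> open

;; push(west) -> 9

;; move(west) -> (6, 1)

;; sense(west) -> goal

;; move(west) -> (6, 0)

Answer: (6, 0)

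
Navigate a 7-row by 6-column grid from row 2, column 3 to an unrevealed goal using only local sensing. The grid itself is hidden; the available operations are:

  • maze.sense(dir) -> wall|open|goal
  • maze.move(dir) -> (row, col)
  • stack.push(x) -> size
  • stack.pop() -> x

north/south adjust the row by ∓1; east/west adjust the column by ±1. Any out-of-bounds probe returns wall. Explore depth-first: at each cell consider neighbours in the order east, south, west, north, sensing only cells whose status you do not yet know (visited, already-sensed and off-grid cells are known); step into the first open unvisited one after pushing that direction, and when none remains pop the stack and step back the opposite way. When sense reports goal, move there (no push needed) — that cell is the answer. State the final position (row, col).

>>> maze.sense dir: east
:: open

>>> stack.push x: east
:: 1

>>> maze.move dir: east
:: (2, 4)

>>> maze.sense dir: east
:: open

>>> stack.push x: east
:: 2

>>> maze.move dir: east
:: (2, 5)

>>> maze.sense dir: south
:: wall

>>> maze.sense dir: north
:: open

>>> stack.push x: north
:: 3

>>> maze.move dir: north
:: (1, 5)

>>> maze.sense dir: west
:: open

>>> stack.push x: west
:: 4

>>> maze.move dir: west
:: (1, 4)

>>> maze.sense dir: west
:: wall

>>> maze.sense dir: north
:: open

>>> stack.push x: north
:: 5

>>> maze.move dir: north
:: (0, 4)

>>> maze.sense dir: east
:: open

>>> stack.push x: east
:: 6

>>> maze.move dir: east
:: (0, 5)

>>> stack.pop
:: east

>>> maze.move dir: west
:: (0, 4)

>>> maze.sense dir: west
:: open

>>> stack.push x: west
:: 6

>>> maze.move dir: west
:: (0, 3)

>>> maze.sense dir: west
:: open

>>> stack.push x: west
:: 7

>>> maze.move dir: west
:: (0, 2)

>>> maze.sense dir: south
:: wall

>>> maze.sense dir: west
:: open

>>> stack.push x: west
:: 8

>>> maze.move dir: west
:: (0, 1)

>>> maze.sense dir: south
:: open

>>> stack.push x: south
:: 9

>>> maze.move dir: south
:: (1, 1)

>>> maze.sense dir: south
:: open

>>> stack.push x: south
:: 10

>>> maze.move dir: south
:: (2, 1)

>>> maze.sense dir: east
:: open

>>> stack.push x: east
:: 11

>>> maze.move dir: east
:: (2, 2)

>>> maze.sense dir: south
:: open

>>> stack.push x: south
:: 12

>>> maze.move dir: south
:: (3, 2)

>>> maze.sense dir: east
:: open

>>> stack.push x: east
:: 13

>>> maze.move dir: east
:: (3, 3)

>>> maze.sense dir: east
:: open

>>> stack.push x: east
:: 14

>>> maze.move dir: east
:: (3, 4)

>>> maze.sense dir: south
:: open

>>> stack.push x: south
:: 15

>>> maze.move dir: south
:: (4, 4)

>>> maze.sense dir: east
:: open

>>> stack.push x: east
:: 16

>>> maze.move dir: east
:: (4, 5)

>>> maze.sense dir: south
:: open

>>> stack.push x: south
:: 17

>>> maze.move dir: south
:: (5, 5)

>>> maze.sense dir: south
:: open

>>> stack.push x: south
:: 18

>>> maze.move dir: south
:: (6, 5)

>>> maze.sense dir: west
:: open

>>> stack.push x: west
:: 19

>>> maze.move dir: west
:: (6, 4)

>>> maze.sense dir: west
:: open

>>> stack.push x: west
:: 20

>>> maze.move dir: west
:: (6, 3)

>>> maze.sense dir: west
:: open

>>> stack.push x: west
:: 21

>>> maze.move dir: west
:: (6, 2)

>>> maze.sense dir: west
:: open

>>> stack.push x: west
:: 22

>>> maze.move dir: west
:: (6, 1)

>>> maze.sense dir: west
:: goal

>>> maze.move dir: west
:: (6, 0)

Answer: (6, 0)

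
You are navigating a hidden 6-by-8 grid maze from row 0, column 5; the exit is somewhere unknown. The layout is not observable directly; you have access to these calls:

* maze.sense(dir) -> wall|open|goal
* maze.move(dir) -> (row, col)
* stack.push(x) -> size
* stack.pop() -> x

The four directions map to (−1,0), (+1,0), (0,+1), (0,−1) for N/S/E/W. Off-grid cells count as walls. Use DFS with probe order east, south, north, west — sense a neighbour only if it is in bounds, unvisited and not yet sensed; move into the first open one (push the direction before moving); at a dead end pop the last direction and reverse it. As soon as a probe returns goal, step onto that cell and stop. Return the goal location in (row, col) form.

# maze.sense(dir=east) => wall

# maze.sense(dir=south) => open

# stack.push(x=south) => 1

# maze.move(dir=south) => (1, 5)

# maze.sense(dir=east) => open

# stack.push(x=east) => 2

# maze.move(dir=east) => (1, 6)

# maze.sense(dir=east) => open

# stack.push(x=east) => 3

# maze.move(dir=east) => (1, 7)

# maze.sense(dir=south) => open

# stack.push(x=south) => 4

# maze.move(dir=south) => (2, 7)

# maze.sense(dir=south) => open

# stack.push(x=south) => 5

# maze.move(dir=south) => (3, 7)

# maze.sense(dir=south) => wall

# maze.sense(dir=west) => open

# stack.push(x=west) => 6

# maze.move(dir=west) => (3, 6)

# maze.sense(dir=south) => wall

# maze.sense(dir=north) => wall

# maze.sense(dir=west) => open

# stack.push(x=west) => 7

# maze.move(dir=west) => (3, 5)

# maze.sense(dir=south) => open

# stack.push(x=south) => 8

# maze.move(dir=south) => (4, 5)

# maze.sense(dir=south) => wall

# maze.sense(dir=west) => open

# stack.push(x=west) => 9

# maze.move(dir=west) => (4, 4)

# maze.sense(dir=south) => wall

# maze.sense(dir=north) => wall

# maze.sense(dir=west) => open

# stack.push(x=west) => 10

# maze.move(dir=west) => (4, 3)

# maze.sense(dir=south) => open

# stack.push(x=south) => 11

# maze.move(dir=south) => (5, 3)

# maze.sense(dir=west) => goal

# maze.move(dir=west) => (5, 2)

Answer: (5, 2)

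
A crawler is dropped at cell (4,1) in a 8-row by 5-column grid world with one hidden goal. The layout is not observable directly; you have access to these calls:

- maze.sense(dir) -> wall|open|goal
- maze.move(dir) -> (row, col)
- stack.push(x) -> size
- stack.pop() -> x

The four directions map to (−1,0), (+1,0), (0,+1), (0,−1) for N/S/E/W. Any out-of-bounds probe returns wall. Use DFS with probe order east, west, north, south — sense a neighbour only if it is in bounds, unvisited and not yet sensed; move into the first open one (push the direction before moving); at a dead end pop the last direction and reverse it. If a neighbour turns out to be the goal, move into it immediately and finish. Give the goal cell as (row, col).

→ maze.sense(dir: east)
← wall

→ maze.sense(dir: west)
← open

→ stack.push(x: west)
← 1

→ maze.move(dir: west)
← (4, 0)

→ maze.sense(dir: north)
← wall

→ maze.sense(dir: south)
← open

→ stack.push(x: south)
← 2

→ maze.move(dir: south)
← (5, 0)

→ maze.sense(dir: east)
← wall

→ maze.sense(dir: south)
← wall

→ stack.pop()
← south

→ maze.move(dir: north)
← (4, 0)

→ stack.pop()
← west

→ maze.move(dir: east)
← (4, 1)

→ maze.sense(dir: north)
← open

→ stack.push(x: north)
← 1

→ maze.move(dir: north)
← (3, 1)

→ maze.sense(dir: east)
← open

→ stack.push(x: east)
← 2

→ maze.move(dir: east)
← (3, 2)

→ maze.sense(dir: east)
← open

→ stack.push(x: east)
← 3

→ maze.move(dir: east)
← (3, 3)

→ maze.sense(dir: east)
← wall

→ maze.sense(dir: north)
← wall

→ maze.sense(dir: south)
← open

→ stack.push(x: south)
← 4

→ maze.move(dir: south)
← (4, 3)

→ maze.sense(dir: east)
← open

→ stack.push(x: east)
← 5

→ maze.move(dir: east)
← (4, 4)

→ maze.sense(dir: south)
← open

→ stack.push(x: south)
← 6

→ maze.move(dir: south)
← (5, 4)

→ maze.sense(dir: west)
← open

→ stack.push(x: west)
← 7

→ maze.move(dir: west)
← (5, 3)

→ maze.sense(dir: west)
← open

→ stack.push(x: west)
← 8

→ maze.move(dir: west)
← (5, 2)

→ maze.sense(dir: south)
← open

→ stack.push(x: south)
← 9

→ maze.move(dir: south)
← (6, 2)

→ maze.sense(dir: east)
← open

→ stack.push(x: east)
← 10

→ maze.move(dir: east)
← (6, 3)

→ maze.sense(dir: east)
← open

→ stack.push(x: east)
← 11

→ maze.move(dir: east)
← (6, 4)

→ maze.sense(dir: south)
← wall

→ stack.pop()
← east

→ maze.move(dir: west)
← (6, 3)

→ maze.sense(dir: south)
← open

→ stack.push(x: south)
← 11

→ maze.move(dir: south)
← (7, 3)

→ maze.sense(dir: west)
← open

→ stack.push(x: west)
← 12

→ maze.move(dir: west)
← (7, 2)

→ maze.sense(dir: west)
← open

→ stack.push(x: west)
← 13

→ maze.move(dir: west)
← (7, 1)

→ maze.sense(dir: west)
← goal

→ maze.move(dir: west)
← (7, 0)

Answer: (7, 0)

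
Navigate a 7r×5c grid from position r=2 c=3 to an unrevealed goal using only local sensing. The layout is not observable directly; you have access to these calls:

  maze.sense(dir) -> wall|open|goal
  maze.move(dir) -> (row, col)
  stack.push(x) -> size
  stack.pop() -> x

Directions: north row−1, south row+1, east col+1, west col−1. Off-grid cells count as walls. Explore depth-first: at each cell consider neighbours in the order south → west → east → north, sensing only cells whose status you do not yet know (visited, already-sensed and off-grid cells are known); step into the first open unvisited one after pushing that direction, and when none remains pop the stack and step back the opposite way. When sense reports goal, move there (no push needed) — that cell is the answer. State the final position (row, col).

Do: maze.sense[dir: south]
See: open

Do: stack.push[x: south]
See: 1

Do: maze.move[dir: south]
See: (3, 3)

Do: maze.sense[dir: south]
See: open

Do: stack.push[x: south]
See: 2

Do: maze.move[dir: south]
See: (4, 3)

Do: maze.sense[dir: south]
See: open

Do: stack.push[x: south]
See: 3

Do: maze.move[dir: south]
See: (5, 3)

Do: maze.sense[dir: south]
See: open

Do: stack.push[x: south]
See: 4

Do: maze.move[dir: south]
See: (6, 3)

Do: maze.sense[dir: west]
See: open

Do: stack.push[x: west]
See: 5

Do: maze.move[dir: west]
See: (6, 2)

Do: maze.sense[dir: west]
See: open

Do: stack.push[x: west]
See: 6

Do: maze.move[dir: west]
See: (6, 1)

Do: maze.sense[dir: west]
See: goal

Do: maze.move[dir: west]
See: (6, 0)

Answer: (6, 0)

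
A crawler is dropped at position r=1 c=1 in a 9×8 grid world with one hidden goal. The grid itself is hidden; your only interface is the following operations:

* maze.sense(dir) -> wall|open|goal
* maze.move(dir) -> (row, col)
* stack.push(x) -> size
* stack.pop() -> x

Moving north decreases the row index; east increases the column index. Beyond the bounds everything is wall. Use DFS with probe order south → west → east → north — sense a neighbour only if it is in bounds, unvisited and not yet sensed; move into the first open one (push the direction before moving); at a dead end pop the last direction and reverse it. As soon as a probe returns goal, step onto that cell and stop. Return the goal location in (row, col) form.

-- sense(dir→south) => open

-- push(x→south) => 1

-- move(dir→south) => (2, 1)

-- sense(dir→south) => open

-- push(x→south) => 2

-- move(dir→south) => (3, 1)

-- sense(dir→south) => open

-- push(x→south) => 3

-- move(dir→south) => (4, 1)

-- sense(dir→south) => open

-- push(x→south) => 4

-- move(dir→south) => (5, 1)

-- sense(dir→south) => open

-- push(x→south) => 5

-- move(dir→south) => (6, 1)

-- sense(dir→south) => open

-- push(x→south) => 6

-- move(dir→south) => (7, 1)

-- sense(dir→south) => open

-- push(x→south) => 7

-- move(dir→south) => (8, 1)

-- sense(dir→west) => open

-- push(x→west) => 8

-- move(dir→west) => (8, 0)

-- sense(dir→north) => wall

-- pop() => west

-- move(dir→east) => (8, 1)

-- sense(dir→east) => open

-- push(x→east) => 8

-- move(dir→east) => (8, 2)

-- sense(dir→east) => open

-- push(x→east) => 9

-- move(dir→east) => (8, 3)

-- sense(dir→east) => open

-- push(x→east) => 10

-- move(dir→east) => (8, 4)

-- sense(dir→east) => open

-- push(x→east) => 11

-- move(dir→east) => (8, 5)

-- sense(dir→east) => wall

-- sense(dir→north) => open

-- push(x→north) => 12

-- move(dir→north) => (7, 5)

-- sense(dir→west) => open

-- push(x→west) => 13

-- move(dir→west) => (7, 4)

-- sense(dir→west) => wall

-- sense(dir→north) => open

-- push(x→north) => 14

-- move(dir→north) => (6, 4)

-- sense(dir→west) => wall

-- sense(dir→east) => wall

-- sense(dir→north) => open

-- push(x→north) => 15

-- move(dir→north) => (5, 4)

-- sense(dir→west) => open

-- push(x→west) => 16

-- move(dir→west) => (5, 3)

-- sense(dir→west) => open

-- push(x→west) => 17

-- move(dir→west) => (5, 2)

-- sense(dir→south) => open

-- push(x→south) => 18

-- move(dir→south) => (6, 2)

-- sense(dir→south) => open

-- push(x→south) => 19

-- move(dir→south) => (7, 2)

-- pop() => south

-- move(dir→north) => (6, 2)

-- pop() => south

-- move(dir→north) => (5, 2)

-- sense(dir→north) => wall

-- pop() => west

-- move(dir→east) => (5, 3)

-- sense(dir→north) => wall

-- pop() => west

-- move(dir→east) => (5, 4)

-- sense(dir→east) => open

-- push(x→east) => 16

-- move(dir→east) => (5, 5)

-- sense(dir→east) => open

-- push(x→east) => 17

-- move(dir→east) => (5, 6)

-- sense(dir→south) => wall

-- sense(dir→east) => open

-- push(x→east) => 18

-- move(dir→east) => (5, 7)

-- sense(dir→south) => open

-- push(x→south) => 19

-- move(dir→south) => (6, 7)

-- sense(dir→south) => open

-- push(x→south) => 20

-- move(dir→south) => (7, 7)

-- sense(dir→south) => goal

-- move(dir→south) => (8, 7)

Answer: (8, 7)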